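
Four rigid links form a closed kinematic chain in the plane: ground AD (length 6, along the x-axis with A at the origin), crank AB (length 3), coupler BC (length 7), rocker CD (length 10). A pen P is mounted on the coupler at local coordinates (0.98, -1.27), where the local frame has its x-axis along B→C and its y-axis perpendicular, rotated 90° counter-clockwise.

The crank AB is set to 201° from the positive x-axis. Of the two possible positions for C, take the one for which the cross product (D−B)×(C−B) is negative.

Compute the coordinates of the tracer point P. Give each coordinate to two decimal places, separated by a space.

-3.66 -2.43

A=(0,0), D=(6.00,0)
B = A + 3.00·(cos201°, sin201°) = (-2.8007, -1.0751)
|BD| = 8.8662
circle(B,7.00) ∩ circle(D,10.00): a=1.5570, h=6.8246
  candidates: C₊=(-2.0828,5.8880) cross=60.508; C₋=(-0.4277,-7.6606) cross=-60.508
  mode - wants cross < 0 → take C=(-0.4277,-7.6606) (cross=-60.508)
ex = (C−B)/|BC| = (0.3390,-0.9408); ey = (0.9408,0.3390)
P = B + 0.98·ex + -1.27·ey = (-3.6633,-2.4276)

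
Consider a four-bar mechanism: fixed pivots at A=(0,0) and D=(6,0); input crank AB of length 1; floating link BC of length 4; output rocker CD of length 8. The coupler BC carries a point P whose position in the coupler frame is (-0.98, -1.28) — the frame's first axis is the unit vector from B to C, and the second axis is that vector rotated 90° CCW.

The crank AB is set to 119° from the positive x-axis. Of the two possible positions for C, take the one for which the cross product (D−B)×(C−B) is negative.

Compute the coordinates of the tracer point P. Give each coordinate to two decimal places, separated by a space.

-1.50 2.12

A=(0,0), D=(6.00,0)
B = A + 1.00·(cos119°, sin119°) = (-0.4848, 0.8746)
|BD| = 6.5435
circle(B,4.00) ∩ circle(D,8.00): a=-0.3960, h=3.9804
  candidates: C₊=(-0.3452,4.8722) cross=26.046; C₋=(-1.4093,-3.0171) cross=-26.046
  mode - wants cross < 0 → take C=(-1.4093,-3.0171) (cross=-26.046)
ex = (C−B)/|BC| = (-0.2311,-0.9729); ey = (0.9729,-0.2311)
P = B + -0.98·ex + -1.28·ey = (-1.5037,2.1239)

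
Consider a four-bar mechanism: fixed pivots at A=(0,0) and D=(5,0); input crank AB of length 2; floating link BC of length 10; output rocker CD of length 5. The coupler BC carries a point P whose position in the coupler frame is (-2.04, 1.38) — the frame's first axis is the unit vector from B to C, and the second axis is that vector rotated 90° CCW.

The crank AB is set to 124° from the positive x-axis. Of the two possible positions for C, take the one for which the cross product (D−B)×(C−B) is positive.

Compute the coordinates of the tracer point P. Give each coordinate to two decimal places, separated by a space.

-3.36 2.68

A=(0,0), D=(5.00,0)
B = A + 2.00·(cos124°, sin124°) = (-1.1184, 1.6581)
|BD| = 6.3391
circle(B,10.00) ∩ circle(D,5.00): a=9.0852, h=4.1784
  candidates: C₊=(8.7435,3.3146) cross=26.487; C₋=(6.5576,-4.7512) cross=-26.487
  mode + wants cross > 0 → take C=(8.7435,3.3146) (cross=26.487)
ex = (C−B)/|BC| = (0.9862,0.1657); ey = (-0.1657,0.9862)
P = B + -2.04·ex + 1.38·ey = (-3.3588,2.6811)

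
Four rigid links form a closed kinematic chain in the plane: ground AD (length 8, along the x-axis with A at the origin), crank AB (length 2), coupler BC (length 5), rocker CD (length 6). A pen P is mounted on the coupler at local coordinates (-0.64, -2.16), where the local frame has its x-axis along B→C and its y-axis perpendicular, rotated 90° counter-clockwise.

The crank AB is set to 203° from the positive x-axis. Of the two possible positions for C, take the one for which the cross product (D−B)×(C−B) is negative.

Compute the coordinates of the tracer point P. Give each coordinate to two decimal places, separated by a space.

A=(0,0), D=(8.00,0)
B = A + 2.00·(cos203°, sin203°) = (-1.8410, -0.7815)
|BD| = 9.8720
circle(B,5.00) ∩ circle(D,6.00): a=4.3789, h=2.4136
  candidates: C₊=(2.3331,1.9712) cross=23.827; C₋=(2.7152,-2.8409) cross=-23.827
  mode - wants cross < 0 → take C=(2.7152,-2.8409) (cross=-23.827)
ex = (C−B)/|BC| = (0.9112,-0.4119); ey = (0.4119,0.9112)
P = B + -0.64·ex + -2.16·ey = (-3.3139,-2.4861)

-3.31 -2.49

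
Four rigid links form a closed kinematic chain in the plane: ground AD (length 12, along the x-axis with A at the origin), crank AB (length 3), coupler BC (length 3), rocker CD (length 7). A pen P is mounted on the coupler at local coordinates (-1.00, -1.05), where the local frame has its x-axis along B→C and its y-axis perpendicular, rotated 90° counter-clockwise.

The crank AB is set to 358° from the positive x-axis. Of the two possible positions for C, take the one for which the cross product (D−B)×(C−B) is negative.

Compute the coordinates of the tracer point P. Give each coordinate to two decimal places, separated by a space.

1.56 -0.27

A=(0,0), D=(12.00,0)
B = A + 3.00·(cos358°, sin358°) = (2.9982, -0.1047)
|BD| = 9.0024
circle(B,3.00) ∩ circle(D,7.00): a=2.2796, h=1.9502
  candidates: C₊=(5.2549,1.8719) cross=17.557; C₋=(5.3003,-2.0283) cross=-17.557
  mode - wants cross < 0 → take C=(5.3003,-2.0283) (cross=-17.557)
ex = (C−B)/|BC| = (0.7674,-0.6412); ey = (0.6412,0.7674)
P = B + -1.00·ex + -1.05·ey = (1.5575,-0.2692)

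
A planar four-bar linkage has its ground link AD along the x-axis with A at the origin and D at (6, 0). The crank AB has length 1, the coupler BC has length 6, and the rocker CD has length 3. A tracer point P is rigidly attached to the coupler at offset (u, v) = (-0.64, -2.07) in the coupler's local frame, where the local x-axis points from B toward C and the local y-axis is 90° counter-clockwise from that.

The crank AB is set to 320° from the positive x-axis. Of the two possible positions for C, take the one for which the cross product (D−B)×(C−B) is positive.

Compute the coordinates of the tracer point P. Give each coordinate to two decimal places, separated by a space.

A=(0,0), D=(6.00,0)
B = A + 1.00·(cos320°, sin320°) = (0.7660, -0.6428)
|BD| = 5.2733
circle(B,6.00) ∩ circle(D,3.00): a=5.1967, h=2.9990
  candidates: C₊=(5.5584,2.9673) cross=15.815; C₋=(6.2896,-2.9860) cross=-15.815
  mode + wants cross > 0 → take C=(5.5584,2.9673) (cross=15.815)
ex = (C−B)/|BC| = (0.7987,0.6017); ey = (-0.6017,0.7987)
P = B + -0.64·ex + -2.07·ey = (1.5003,-2.6812)

1.50 -2.68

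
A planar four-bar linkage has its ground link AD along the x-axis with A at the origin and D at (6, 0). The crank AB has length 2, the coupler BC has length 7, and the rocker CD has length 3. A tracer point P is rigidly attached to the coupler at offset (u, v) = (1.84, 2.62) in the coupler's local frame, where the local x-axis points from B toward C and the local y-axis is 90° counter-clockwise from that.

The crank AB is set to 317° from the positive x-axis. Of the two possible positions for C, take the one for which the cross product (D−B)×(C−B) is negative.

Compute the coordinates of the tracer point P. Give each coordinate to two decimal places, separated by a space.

A=(0,0), D=(6.00,0)
B = A + 2.00·(cos317°, sin317°) = (1.4627, -1.3640)
|BD| = 4.7379
circle(B,7.00) ∩ circle(D,3.00): a=6.5902, h=2.3598
  candidates: C₊=(7.0946,2.7932) cross=11.181; C₋=(8.4533,-1.7266) cross=-11.181
  mode - wants cross < 0 → take C=(8.4533,-1.7266) (cross=-11.181)
ex = (C−B)/|BC| = (0.9987,-0.0518); ey = (0.0518,0.9987)
P = B + 1.84·ex + 2.62·ey = (3.4360,1.1572)

3.44 1.16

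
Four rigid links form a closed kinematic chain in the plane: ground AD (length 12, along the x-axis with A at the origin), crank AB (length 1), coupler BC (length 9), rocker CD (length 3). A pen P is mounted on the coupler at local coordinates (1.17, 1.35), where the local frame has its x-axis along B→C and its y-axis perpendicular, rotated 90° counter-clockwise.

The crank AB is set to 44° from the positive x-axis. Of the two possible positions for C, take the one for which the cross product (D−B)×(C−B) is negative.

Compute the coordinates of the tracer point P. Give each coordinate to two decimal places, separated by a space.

2.19 1.71

A=(0,0), D=(12.00,0)
B = A + 1.00·(cos44°, sin44°) = (0.7193, 0.6947)
|BD| = 11.3020
circle(B,9.00) ∩ circle(D,3.00): a=8.8363, h=1.7088
  candidates: C₊=(9.6439,1.8572) cross=19.313; C₋=(9.4339,-1.5540) cross=-19.313
  mode - wants cross < 0 → take C=(9.4339,-1.5540) (cross=-19.313)
ex = (C−B)/|BC| = (0.9683,-0.2499); ey = (0.2499,0.9683)
P = B + 1.17·ex + 1.35·ey = (2.1895,1.7095)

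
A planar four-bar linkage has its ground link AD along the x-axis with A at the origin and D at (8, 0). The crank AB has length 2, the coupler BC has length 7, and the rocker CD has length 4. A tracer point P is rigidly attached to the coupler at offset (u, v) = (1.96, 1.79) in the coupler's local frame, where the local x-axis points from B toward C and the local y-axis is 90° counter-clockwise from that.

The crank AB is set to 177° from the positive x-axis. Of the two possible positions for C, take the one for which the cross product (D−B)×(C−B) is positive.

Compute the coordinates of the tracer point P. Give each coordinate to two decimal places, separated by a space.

-0.67 2.40

A=(0,0), D=(8.00,0)
B = A + 2.00·(cos177°, sin177°) = (-1.9973, 0.1047)
|BD| = 9.9978
circle(B,7.00) ∩ circle(D,4.00): a=6.6493, h=2.1880
  candidates: C₊=(4.6745,2.2229) cross=21.875; C₋=(4.6287,-2.1528) cross=-21.875
  mode + wants cross > 0 → take C=(4.6745,2.2229) (cross=21.875)
ex = (C−B)/|BC| = (0.9531,0.3026); ey = (-0.3026,0.9531)
P = B + 1.96·ex + 1.79·ey = (-0.6708,2.4039)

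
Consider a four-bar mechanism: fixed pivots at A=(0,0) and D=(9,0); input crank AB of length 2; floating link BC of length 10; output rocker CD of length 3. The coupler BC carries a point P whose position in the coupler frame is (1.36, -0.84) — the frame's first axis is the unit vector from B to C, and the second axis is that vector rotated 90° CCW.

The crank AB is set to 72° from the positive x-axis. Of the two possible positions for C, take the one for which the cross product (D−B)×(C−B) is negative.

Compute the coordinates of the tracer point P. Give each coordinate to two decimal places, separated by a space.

1.39 0.51

A=(0,0), D=(9.00,0)
B = A + 2.00·(cos72°, sin72°) = (0.6180, 1.9021)
|BD| = 8.5951
circle(B,10.00) ∩ circle(D,3.00): a=9.5913, h=2.8298
  candidates: C₊=(10.5977,2.5391) cross=24.322; C₋=(9.3453,-2.9801) cross=-24.322
  mode - wants cross < 0 → take C=(9.3453,-2.9801) (cross=-24.322)
ex = (C−B)/|BC| = (0.8727,-0.4882); ey = (0.4882,0.8727)
P = B + 1.36·ex + -0.84·ey = (1.3948,0.5051)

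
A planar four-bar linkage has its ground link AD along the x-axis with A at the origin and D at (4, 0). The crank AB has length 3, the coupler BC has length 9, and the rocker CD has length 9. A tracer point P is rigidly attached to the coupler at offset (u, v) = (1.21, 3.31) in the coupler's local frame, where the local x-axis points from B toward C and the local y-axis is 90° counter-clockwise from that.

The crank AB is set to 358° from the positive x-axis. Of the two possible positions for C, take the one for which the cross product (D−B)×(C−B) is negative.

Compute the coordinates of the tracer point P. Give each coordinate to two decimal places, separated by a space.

A=(0,0), D=(4.00,0)
B = A + 3.00·(cos358°, sin358°) = (2.9982, -0.1047)
|BD| = 1.0073
circle(B,9.00) ∩ circle(D,9.00): a=0.5036, h=8.9859
  candidates: C₊=(2.5651,8.8849) cross=9.051; C₋=(4.4331,-8.9896) cross=-9.051
  mode - wants cross < 0 → take C=(4.4331,-8.9896) (cross=-9.051)
ex = (C−B)/|BC| = (0.1594,-0.9872); ey = (0.9872,0.1594)
P = B + 1.21·ex + 3.31·ey = (6.4587,-0.7715)

6.46 -0.77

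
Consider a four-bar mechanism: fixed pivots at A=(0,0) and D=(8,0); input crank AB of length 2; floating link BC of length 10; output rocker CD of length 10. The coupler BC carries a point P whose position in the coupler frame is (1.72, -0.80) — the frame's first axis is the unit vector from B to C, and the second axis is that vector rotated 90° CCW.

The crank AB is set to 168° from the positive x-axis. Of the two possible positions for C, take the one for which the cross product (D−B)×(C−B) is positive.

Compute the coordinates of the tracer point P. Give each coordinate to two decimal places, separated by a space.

A=(0,0), D=(8.00,0)
B = A + 2.00·(cos168°, sin168°) = (-1.9563, 0.4158)
|BD| = 9.9650
circle(B,10.00) ∩ circle(D,10.00): a=4.9825, h=8.6703
  candidates: C₊=(3.3837,8.8707) cross=86.400; C₋=(2.6601,-8.4549) cross=-86.400
  mode + wants cross > 0 → take C=(3.3837,8.8707) (cross=86.400)
ex = (C−B)/|BC| = (0.5340,0.8455); ey = (-0.8455,0.5340)
P = B + 1.72·ex + -0.80·ey = (-0.3614,1.4429)

-0.36 1.44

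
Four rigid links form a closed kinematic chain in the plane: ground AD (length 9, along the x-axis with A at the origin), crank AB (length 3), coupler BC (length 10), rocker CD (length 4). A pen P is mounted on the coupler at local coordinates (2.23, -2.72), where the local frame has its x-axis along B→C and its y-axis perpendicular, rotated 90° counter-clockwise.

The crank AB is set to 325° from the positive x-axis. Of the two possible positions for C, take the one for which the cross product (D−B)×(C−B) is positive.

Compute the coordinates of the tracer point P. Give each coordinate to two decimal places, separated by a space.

A=(0,0), D=(9.00,0)
B = A + 3.00·(cos325°, sin325°) = (2.4575, -1.7207)
|BD| = 6.7650
circle(B,10.00) ∩ circle(D,4.00): a=9.5909, h=2.8310
  candidates: C₊=(11.0128,3.4567) cross=19.152; C₋=(12.4530,-2.0191) cross=-19.152
  mode + wants cross > 0 → take C=(11.0128,3.4567) (cross=19.152)
ex = (C−B)/|BC| = (0.8555,0.5177); ey = (-0.5177,0.8555)
P = B + 2.23·ex + -2.72·ey = (5.7736,-2.8932)

5.77 -2.89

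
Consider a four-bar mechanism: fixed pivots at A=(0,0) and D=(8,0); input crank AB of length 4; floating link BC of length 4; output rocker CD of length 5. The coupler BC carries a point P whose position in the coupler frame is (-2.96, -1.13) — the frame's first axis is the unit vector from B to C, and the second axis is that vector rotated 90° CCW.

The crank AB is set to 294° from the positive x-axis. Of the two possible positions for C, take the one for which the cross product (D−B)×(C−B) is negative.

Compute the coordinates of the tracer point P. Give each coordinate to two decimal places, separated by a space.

A=(0,0), D=(8.00,0)
B = A + 4.00·(cos294°, sin294°) = (1.6269, -3.6542)
|BD| = 7.3463
circle(B,4.00) ∩ circle(D,5.00): a=3.0606, h=2.5754
  candidates: C₊=(3.0010,0.1024) cross=18.920; C₋=(5.5631,-4.3660) cross=-18.920
  mode - wants cross < 0 → take C=(5.5631,-4.3660) (cross=-18.920)
ex = (C−B)/|BC| = (0.9840,-0.1779); ey = (0.1779,0.9840)
P = B + -2.96·ex + -1.13·ey = (-1.4869,-4.2394)

-1.49 -4.24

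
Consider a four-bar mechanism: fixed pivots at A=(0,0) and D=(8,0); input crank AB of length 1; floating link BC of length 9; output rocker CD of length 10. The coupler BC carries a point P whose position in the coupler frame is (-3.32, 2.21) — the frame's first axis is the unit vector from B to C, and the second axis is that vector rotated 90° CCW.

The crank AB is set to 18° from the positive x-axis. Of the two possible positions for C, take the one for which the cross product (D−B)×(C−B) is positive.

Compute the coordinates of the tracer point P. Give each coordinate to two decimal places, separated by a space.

A=(0,0), D=(8.00,0)
B = A + 1.00·(cos18°, sin18°) = (0.9511, 0.3090)
|BD| = 7.0557
circle(B,9.00) ∩ circle(D,10.00): a=2.1814, h=8.7316
  candidates: C₊=(3.5128,8.9367) cross=61.608; C₋=(2.7480,-8.5098) cross=-61.608
  mode + wants cross > 0 → take C=(3.5128,8.9367) (cross=61.608)
ex = (C−B)/|BC| = (0.2846,0.9586); ey = (-0.9586,0.2846)
P = B + -3.32·ex + 2.21·ey = (-2.1125,-2.2446)

-2.11 -2.24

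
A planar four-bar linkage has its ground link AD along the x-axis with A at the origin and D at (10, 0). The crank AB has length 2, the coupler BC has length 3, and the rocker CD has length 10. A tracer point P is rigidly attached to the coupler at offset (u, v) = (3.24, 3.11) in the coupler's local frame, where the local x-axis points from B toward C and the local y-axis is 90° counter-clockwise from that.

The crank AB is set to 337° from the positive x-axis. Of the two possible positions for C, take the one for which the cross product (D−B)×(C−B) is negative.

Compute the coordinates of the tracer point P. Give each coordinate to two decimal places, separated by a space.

A=(0,0), D=(10.00,0)
B = A + 2.00·(cos337°, sin337°) = (1.8410, -0.7815)
|BD| = 8.1963
circle(B,3.00) ∩ circle(D,10.00): a=-1.4531, h=2.6246
  candidates: C₊=(0.1443,1.6926) cross=21.512; C₋=(0.6448,-3.5326) cross=-21.512
  mode - wants cross < 0 → take C=(0.6448,-3.5326) (cross=-21.512)
ex = (C−B)/|BC| = (-0.3987,-0.9171); ey = (0.9171,-0.3987)
P = B + 3.24·ex + 3.11·ey = (3.4011,-4.9928)

3.40 -4.99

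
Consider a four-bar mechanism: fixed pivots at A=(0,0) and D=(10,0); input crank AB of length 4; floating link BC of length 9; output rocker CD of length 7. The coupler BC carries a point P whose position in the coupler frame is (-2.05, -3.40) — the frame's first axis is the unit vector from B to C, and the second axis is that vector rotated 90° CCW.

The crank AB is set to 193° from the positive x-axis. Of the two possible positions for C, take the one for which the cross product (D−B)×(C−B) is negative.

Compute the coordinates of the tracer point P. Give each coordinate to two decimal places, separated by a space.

-7.07 -3.29

A=(0,0), D=(10.00,0)
B = A + 4.00·(cos193°, sin193°) = (-3.8975, -0.8998)
|BD| = 13.9266
circle(B,9.00) ∩ circle(D,7.00): a=8.1122, h=3.8978
  candidates: C₊=(3.9459,3.5140) cross=54.283; C₋=(4.4496,-4.2653) cross=-54.283
  mode - wants cross < 0 → take C=(4.4496,-4.2653) (cross=-54.283)
ex = (C−B)/|BC| = (0.9275,-0.3739); ey = (0.3739,0.9275)
P = B + -2.05·ex + -3.40·ey = (-7.0702,-3.2866)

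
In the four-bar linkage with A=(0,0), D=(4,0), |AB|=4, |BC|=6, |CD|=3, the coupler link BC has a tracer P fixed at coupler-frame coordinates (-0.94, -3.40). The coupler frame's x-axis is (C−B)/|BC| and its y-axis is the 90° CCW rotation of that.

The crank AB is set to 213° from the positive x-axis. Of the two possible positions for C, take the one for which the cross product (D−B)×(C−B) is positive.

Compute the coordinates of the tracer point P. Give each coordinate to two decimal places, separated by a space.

A=(0,0), D=(4.00,0)
B = A + 4.00·(cos213°, sin213°) = (-3.3547, -2.1786)
|BD| = 7.6706
circle(B,6.00) ∩ circle(D,3.00): a=5.5953, h=2.1664
  candidates: C₊=(1.3949,1.4877) cross=16.617; C₋=(2.6254,-2.6666) cross=-16.617
  mode + wants cross > 0 → take C=(1.3949,1.4877) (cross=16.617)
ex = (C−B)/|BC| = (0.7916,0.6110); ey = (-0.6110,0.7916)
P = B + -0.94·ex + -3.40·ey = (-2.0212,-5.4444)

-2.02 -5.44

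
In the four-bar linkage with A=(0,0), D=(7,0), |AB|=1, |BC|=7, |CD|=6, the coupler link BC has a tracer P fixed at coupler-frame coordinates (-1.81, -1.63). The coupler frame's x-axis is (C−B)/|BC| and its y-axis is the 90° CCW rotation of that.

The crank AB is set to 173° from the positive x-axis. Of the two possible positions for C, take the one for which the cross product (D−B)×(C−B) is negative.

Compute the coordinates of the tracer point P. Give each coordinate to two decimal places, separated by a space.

-3.42 0.35

A=(0,0), D=(7.00,0)
B = A + 1.00·(cos173°, sin173°) = (-0.9925, 0.1219)
|BD| = 7.9935
circle(B,7.00) ∩ circle(D,6.00): a=4.8099, h=5.0858
  candidates: C₊=(3.8943,5.1337) cross=40.653; C₋=(3.7393,-5.0366) cross=-40.653
  mode - wants cross < 0 → take C=(3.7393,-5.0366) (cross=-40.653)
ex = (C−B)/|BC| = (0.6760,-0.7369); ey = (0.7369,0.6760)
P = B + -1.81·ex + -1.63·ey = (-3.4172,0.3539)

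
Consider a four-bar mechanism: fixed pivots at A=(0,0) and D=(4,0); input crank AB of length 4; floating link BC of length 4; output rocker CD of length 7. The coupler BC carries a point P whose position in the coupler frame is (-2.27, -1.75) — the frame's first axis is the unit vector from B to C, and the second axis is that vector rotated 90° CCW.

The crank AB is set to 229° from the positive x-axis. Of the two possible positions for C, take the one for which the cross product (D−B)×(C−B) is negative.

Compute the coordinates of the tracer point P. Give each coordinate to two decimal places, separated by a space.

-5.46 -2.63

A=(0,0), D=(4.00,0)
B = A + 4.00·(cos229°, sin229°) = (-2.6242, -3.0188)
|BD| = 7.2797
circle(B,4.00) ∩ circle(D,7.00): a=1.3733, h=3.7569
  candidates: C₊=(-2.9326,0.9693) cross=27.349; C₋=(0.1833,-5.8680) cross=-27.349
  mode - wants cross < 0 → take C=(0.1833,-5.8680) (cross=-27.349)
ex = (C−B)/|BC| = (0.7019,-0.7123); ey = (0.7123,0.7019)
P = B + -2.27·ex + -1.75·ey = (-5.4640,-2.6303)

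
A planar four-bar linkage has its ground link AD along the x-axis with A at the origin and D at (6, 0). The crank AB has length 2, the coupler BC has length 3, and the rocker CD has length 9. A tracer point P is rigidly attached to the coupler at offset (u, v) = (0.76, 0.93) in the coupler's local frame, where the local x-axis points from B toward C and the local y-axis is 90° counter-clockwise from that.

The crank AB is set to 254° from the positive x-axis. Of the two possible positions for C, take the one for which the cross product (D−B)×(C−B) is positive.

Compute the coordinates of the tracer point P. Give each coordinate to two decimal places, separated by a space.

-1.71 -2.24

A=(0,0), D=(6.00,0)
B = A + 2.00·(cos254°, sin254°) = (-0.5513, -1.9225)
|BD| = 6.8275
circle(B,3.00) ∩ circle(D,9.00): a=-1.8590, h=2.3546
  candidates: C₊=(-2.9981,-0.1867) cross=16.076; C₋=(-1.6720,-4.7053) cross=-16.076
  mode + wants cross > 0 → take C=(-2.9981,-0.1867) (cross=16.076)
ex = (C−B)/|BC| = (-0.8156,0.5786); ey = (-0.5786,-0.8156)
P = B + 0.76·ex + 0.93·ey = (-1.7092,-2.2413)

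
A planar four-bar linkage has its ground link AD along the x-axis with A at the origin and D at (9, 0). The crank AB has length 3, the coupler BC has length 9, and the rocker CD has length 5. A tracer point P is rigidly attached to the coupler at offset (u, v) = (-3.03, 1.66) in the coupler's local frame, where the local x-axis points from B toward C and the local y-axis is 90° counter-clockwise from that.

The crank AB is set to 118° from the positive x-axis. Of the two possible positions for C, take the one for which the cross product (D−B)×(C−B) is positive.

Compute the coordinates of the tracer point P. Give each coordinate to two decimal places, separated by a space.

A=(0,0), D=(9.00,0)
B = A + 3.00·(cos118°, sin118°) = (-1.4084, 2.6488)
|BD| = 10.7402
circle(B,9.00) ∩ circle(D,5.00): a=7.9771, h=4.1672
  candidates: C₊=(7.3500,4.7199) cross=44.756; C₋=(5.2945,-3.3570) cross=-44.756
  mode + wants cross > 0 → take C=(7.3500,4.7199) (cross=44.756)
ex = (C−B)/|BC| = (0.9732,0.2301); ey = (-0.2301,0.9732)
P = B + -3.03·ex + 1.66·ey = (-4.7391,3.5670)

-4.74 3.57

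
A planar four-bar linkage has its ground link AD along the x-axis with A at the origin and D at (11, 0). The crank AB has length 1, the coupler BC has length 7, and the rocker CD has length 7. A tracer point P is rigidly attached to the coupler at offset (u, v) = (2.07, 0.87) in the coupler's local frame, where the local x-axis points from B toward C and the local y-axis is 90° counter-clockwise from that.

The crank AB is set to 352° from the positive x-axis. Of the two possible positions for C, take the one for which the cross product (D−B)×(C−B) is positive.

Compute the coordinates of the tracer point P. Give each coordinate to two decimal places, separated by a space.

1.83 1.94

A=(0,0), D=(11.00,0)
B = A + 1.00·(cos352°, sin352°) = (0.9903, -0.1392)
|BD| = 10.0107
circle(B,7.00) ∩ circle(D,7.00): a=5.0053, h=4.8935
  candidates: C₊=(5.9271,4.8235) cross=48.987; C₋=(6.0632,-4.9626) cross=-48.987
  mode + wants cross > 0 → take C=(5.9271,4.8235) (cross=48.987)
ex = (C−B)/|BC| = (0.7053,0.7089); ey = (-0.7089,0.7053)
P = B + 2.07·ex + 0.87·ey = (1.8334,1.9419)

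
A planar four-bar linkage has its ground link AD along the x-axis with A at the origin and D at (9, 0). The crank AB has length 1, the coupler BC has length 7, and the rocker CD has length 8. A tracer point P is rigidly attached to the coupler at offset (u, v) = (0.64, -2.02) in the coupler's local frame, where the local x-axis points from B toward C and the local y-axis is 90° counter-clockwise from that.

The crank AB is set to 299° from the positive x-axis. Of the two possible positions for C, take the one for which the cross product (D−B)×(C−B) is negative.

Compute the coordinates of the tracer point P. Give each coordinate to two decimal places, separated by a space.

A=(0,0), D=(9.00,0)
B = A + 1.00·(cos299°, sin299°) = (0.4848, -0.8746)
|BD| = 8.5600
circle(B,7.00) ∩ circle(D,8.00): a=3.4038, h=6.1167
  candidates: C₊=(3.2458,5.5579) cross=52.359; C₋=(4.4958,-6.6115) cross=-52.359
  mode - wants cross < 0 → take C=(4.4958,-6.6115) (cross=-52.359)
ex = (C−B)/|BC| = (0.5730,-0.8196); ey = (0.8196,0.5730)
P = B + 0.64·ex + -2.02·ey = (-0.8040,-2.5566)

-0.80 -2.56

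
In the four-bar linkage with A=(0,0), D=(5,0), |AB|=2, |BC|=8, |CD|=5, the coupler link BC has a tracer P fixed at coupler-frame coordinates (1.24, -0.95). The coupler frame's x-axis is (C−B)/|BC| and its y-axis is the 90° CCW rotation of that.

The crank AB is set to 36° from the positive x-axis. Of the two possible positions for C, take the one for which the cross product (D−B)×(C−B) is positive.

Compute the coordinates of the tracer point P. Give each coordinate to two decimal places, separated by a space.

A=(0,0), D=(5.00,0)
B = A + 2.00·(cos36°, sin36°) = (1.6180, 1.1756)
|BD| = 3.5805
circle(B,8.00) ∩ circle(D,5.00): a=7.2365, h=3.4108
  candidates: C₊=(9.5732,2.0213) cross=12.212; C₋=(7.3335,-4.4221) cross=-12.212
  mode + wants cross > 0 → take C=(9.5732,2.0213) (cross=12.212)
ex = (C−B)/|BC| = (0.9944,0.1057); ey = (-0.1057,0.9944)
P = B + 1.24·ex + -0.95·ey = (2.9515,0.3620)

2.95 0.36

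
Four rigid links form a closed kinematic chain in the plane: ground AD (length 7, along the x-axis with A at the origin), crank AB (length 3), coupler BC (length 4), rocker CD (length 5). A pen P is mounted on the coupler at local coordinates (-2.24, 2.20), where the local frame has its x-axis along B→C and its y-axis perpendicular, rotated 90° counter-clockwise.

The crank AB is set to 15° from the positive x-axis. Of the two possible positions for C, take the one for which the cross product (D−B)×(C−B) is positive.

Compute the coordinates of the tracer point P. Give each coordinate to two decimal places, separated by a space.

-0.05 -0.31

A=(0,0), D=(7.00,0)
B = A + 3.00·(cos15°, sin15°) = (2.8978, 0.7765)
|BD| = 4.1751
circle(B,4.00) ∩ circle(D,5.00): a=1.0097, h=3.8705
  candidates: C₊=(4.6097,4.3916) cross=16.159; C₋=(3.1701,-3.2143) cross=-16.159
  mode + wants cross > 0 → take C=(4.6097,4.3916) (cross=16.159)
ex = (C−B)/|BC| = (0.4280,0.9038); ey = (-0.9038,0.4280)
P = B + -2.24·ex + 2.20·ey = (-0.0492,-0.3065)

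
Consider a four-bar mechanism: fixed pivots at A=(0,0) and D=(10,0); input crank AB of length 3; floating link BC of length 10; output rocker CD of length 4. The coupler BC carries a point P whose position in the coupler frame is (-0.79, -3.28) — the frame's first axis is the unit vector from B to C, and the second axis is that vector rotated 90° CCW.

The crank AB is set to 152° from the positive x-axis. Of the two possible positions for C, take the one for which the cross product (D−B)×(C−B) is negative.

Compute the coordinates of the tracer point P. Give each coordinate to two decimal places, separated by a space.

A=(0,0), D=(10.00,0)
B = A + 3.00·(cos152°, sin152°) = (-2.6488, 1.4084)
|BD| = 12.7270
circle(B,10.00) ∩ circle(D,4.00): a=9.6636, h=2.5720
  candidates: C₊=(7.2400,2.8952) cross=32.734; C₋=(6.6707,-2.2172) cross=-32.734
  mode - wants cross < 0 → take C=(6.6707,-2.2172) (cross=-32.734)
ex = (C−B)/|BC| = (0.9320,-0.3626); ey = (0.3626,0.9320)
P = B + -0.79·ex + -3.28·ey = (-4.5743,-1.3620)

-4.57 -1.36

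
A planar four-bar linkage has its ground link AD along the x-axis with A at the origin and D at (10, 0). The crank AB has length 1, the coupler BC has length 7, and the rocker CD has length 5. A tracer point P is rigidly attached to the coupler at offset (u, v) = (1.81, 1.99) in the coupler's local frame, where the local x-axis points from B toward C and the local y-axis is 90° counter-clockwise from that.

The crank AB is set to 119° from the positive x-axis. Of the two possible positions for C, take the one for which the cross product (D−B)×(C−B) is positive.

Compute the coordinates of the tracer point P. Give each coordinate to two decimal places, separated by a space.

A=(0,0), D=(10.00,0)
B = A + 1.00·(cos119°, sin119°) = (-0.4848, 0.8746)
|BD| = 10.5212
circle(B,7.00) ∩ circle(D,5.00): a=6.4012, h=2.8329
  candidates: C₊=(6.1297,3.1656) cross=29.805; C₋=(5.6587,-2.4806) cross=-29.805
  mode + wants cross > 0 → take C=(6.1297,3.1656) (cross=29.805)
ex = (C−B)/|BC| = (0.9449,0.3273); ey = (-0.3273,0.9449)
P = B + 1.81·ex + 1.99·ey = (0.5742,3.3474)

0.57 3.35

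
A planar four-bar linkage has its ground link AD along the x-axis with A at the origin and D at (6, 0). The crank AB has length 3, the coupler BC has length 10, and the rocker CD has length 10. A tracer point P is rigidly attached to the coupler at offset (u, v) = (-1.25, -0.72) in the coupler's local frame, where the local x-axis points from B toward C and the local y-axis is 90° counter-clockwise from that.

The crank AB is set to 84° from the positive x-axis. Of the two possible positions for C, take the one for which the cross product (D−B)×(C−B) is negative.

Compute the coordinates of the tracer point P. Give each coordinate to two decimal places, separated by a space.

-0.20 4.33

A=(0,0), D=(6.00,0)
B = A + 3.00·(cos84°, sin84°) = (0.3136, 2.9836)
|BD| = 6.4216
circle(B,10.00) ∩ circle(D,10.00): a=3.2108, h=9.4705
  candidates: C₊=(7.5569,9.8781) cross=60.816; C₋=(-1.2433,-6.8945) cross=-60.816
  mode - wants cross < 0 → take C=(-1.2433,-6.8945) (cross=-60.816)
ex = (C−B)/|BC| = (-0.1557,-0.9878); ey = (0.9878,-0.1557)
P = B + -1.25·ex + -0.72·ey = (-0.2030,4.3304)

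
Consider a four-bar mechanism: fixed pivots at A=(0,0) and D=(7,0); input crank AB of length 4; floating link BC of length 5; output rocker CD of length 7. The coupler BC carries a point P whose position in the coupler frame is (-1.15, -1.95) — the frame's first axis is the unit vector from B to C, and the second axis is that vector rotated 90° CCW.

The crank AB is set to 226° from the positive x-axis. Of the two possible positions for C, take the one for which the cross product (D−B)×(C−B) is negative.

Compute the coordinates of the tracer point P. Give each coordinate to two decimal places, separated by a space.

A=(0,0), D=(7.00,0)
B = A + 4.00·(cos226°, sin226°) = (-2.7786, -2.8774)
|BD| = 10.1932
circle(B,5.00) ∩ circle(D,7.00): a=3.9193, h=3.1046
  candidates: C₊=(0.1049,1.2074) cross=31.646; C₋=(1.8577,-4.7494) cross=-31.646
  mode - wants cross < 0 → take C=(1.8577,-4.7494) (cross=-31.646)
ex = (C−B)/|BC| = (0.9273,-0.3744); ey = (0.3744,0.9273)
P = B + -1.15·ex + -1.95·ey = (-4.5751,-4.2550)

-4.58 -4.25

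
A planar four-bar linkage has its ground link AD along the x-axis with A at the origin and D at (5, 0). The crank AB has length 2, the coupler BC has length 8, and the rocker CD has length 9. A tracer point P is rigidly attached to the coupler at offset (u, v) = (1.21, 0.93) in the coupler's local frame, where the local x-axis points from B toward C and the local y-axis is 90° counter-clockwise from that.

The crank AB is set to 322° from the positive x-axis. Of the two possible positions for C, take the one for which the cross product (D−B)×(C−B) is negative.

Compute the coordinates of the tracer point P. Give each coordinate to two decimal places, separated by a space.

2.80 -2.14

A=(0,0), D=(5.00,0)
B = A + 2.00·(cos322°, sin322°) = (1.5760, -1.2313)
|BD| = 3.6387
circle(B,8.00) ∩ circle(D,9.00): a=-0.5167, h=7.9833
  candidates: C₊=(-1.6118,6.1061) cross=29.048; C₋=(3.7914,-8.9185) cross=-29.048
  mode - wants cross < 0 → take C=(3.7914,-8.9185) (cross=-29.048)
ex = (C−B)/|BC| = (0.2769,-0.9609); ey = (0.9609,0.2769)
P = B + 1.21·ex + 0.93·ey = (2.8047,-2.1365)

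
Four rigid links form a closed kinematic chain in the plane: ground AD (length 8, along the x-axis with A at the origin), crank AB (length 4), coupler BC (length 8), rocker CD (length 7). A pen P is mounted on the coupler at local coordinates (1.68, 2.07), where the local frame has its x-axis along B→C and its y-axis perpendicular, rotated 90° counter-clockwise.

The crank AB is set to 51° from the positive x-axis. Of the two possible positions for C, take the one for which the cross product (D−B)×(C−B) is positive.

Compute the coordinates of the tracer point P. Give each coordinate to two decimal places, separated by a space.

A=(0,0), D=(8.00,0)
B = A + 4.00·(cos51°, sin51°) = (2.5173, 3.1086)
|BD| = 6.3027
circle(B,8.00) ∩ circle(D,7.00): a=4.3413, h=6.7196
  candidates: C₊=(9.6080,6.8128) cross=42.351; C₋=(2.9796,-4.8780) cross=-42.351
  mode + wants cross > 0 → take C=(9.6080,6.8128) (cross=42.351)
ex = (C−B)/|BC| = (0.8863,0.4630); ey = (-0.4630,0.8863)
P = B + 1.68·ex + 2.07·ey = (3.0479,5.7212)

3.05 5.72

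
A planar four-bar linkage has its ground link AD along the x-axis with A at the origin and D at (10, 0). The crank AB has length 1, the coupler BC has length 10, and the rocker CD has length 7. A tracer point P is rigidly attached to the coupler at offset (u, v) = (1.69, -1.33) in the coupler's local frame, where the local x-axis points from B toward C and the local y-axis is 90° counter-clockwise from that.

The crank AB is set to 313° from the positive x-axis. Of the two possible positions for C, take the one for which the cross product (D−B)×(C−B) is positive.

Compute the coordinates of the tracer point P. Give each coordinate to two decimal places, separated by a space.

A=(0,0), D=(10.00,0)
B = A + 1.00·(cos313°, sin313°) = (0.6820, -0.7314)
|BD| = 9.3467
circle(B,10.00) ∩ circle(D,7.00): a=7.4016, h=6.7243
  candidates: C₊=(7.5347,6.5515) cross=62.850; C₋=(8.5870,-6.8559) cross=-62.850
  mode + wants cross > 0 → take C=(7.5347,6.5515) (cross=62.850)
ex = (C−B)/|BC| = (0.6853,0.7283); ey = (-0.7283,0.6853)
P = B + 1.69·ex + -1.33·ey = (2.8087,-0.4120)

2.81 -0.41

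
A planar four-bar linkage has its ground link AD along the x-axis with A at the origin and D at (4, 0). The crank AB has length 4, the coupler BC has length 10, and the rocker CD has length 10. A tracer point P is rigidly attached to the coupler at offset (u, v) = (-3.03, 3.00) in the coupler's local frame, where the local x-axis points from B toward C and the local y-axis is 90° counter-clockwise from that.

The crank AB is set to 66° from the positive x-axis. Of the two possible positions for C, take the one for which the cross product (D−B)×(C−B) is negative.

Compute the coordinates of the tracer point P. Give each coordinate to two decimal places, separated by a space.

A=(0,0), D=(4.00,0)
B = A + 4.00·(cos66°, sin66°) = (1.6269, 3.6542)
|BD| = 4.3571
circle(B,10.00) ∩ circle(D,10.00): a=2.1786, h=9.7598
  candidates: C₊=(10.9987,7.1427) cross=42.525; C₋=(-5.3718,-3.4885) cross=-42.525
  mode - wants cross < 0 → take C=(-5.3718,-3.4885) (cross=-42.525)
ex = (C−B)/|BC| = (-0.6999,-0.7143); ey = (0.7143,-0.6999)
P = B + -3.03·ex + 3.00·ey = (5.8904,3.7188)

5.89 3.72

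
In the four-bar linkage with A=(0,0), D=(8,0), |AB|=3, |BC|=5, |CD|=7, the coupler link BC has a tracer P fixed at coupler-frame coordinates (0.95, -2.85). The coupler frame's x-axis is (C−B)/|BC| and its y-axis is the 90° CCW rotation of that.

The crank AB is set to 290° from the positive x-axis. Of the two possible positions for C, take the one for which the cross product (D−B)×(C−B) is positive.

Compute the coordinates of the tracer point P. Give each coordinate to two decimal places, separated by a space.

A=(0,0), D=(8.00,0)
B = A + 3.00·(cos290°, sin290°) = (1.0261, -2.8191)
|BD| = 7.5222
circle(B,5.00) ∩ circle(D,7.00): a=2.1658, h=4.5066
  candidates: C₊=(1.3451,2.1707) cross=33.899; C₋=(4.7229,-6.1855) cross=-33.899
  mode + wants cross > 0 → take C=(1.3451,2.1707) (cross=33.899)
ex = (C−B)/|BC| = (0.0638,0.9980); ey = (-0.9980,0.0638)
P = B + 0.95·ex + -2.85·ey = (3.9309,-2.0529)

3.93 -2.05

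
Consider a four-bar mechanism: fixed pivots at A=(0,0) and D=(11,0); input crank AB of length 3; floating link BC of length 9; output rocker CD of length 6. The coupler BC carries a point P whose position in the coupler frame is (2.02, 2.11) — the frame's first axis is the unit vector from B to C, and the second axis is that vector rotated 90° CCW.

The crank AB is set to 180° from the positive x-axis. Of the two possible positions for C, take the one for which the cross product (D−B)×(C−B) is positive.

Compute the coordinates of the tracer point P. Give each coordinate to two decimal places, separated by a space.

-1.68 2.61

A=(0,0), D=(11.00,0)
B = A + 3.00·(cos180°, sin180°) = (-3.0000, 0.0000)
|BD| = 14.0000
circle(B,9.00) ∩ circle(D,6.00): a=8.6071, h=2.6300
  candidates: C₊=(5.6071,2.6300) cross=36.821; C₋=(5.6071,-2.6300) cross=-36.821
  mode + wants cross > 0 → take C=(5.6071,2.6300) (cross=36.821)
ex = (C−B)/|BC| = (0.9563,0.2922); ey = (-0.2922,0.9563)
P = B + 2.02·ex + 2.11·ey = (-1.6848,2.6082)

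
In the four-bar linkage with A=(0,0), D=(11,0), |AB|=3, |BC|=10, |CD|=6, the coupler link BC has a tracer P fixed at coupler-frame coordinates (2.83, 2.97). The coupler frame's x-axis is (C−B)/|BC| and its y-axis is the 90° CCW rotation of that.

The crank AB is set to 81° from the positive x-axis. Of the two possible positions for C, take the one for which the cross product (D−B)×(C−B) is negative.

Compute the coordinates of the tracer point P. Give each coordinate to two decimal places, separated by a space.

A=(0,0), D=(11.00,0)
B = A + 3.00·(cos81°, sin81°) = (0.4693, 2.9631)
|BD| = 10.9396
circle(B,10.00) ∩ circle(D,6.00): a=8.3950, h=5.4337
  candidates: C₊=(10.0222,5.9198) cross=59.442; C₋=(7.0787,-4.5413) cross=-59.442
  mode - wants cross < 0 → take C=(7.0787,-4.5413) (cross=-59.442)
ex = (C−B)/|BC| = (0.6609,-0.7504); ey = (0.7504,0.6609)
P = B + 2.83·ex + 2.97·ey = (4.5686,2.8023)

4.57 2.80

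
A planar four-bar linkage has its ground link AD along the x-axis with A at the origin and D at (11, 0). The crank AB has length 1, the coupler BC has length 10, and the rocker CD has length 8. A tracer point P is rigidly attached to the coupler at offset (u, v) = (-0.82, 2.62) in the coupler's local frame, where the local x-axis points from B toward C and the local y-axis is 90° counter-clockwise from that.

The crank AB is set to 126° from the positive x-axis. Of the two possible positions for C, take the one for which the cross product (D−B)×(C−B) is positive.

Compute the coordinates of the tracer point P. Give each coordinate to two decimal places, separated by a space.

A=(0,0), D=(11.00,0)
B = A + 1.00·(cos126°, sin126°) = (-0.5878, 0.8090)
|BD| = 11.6160
circle(B,10.00) ∩ circle(D,8.00): a=7.3576, h=6.7724
  candidates: C₊=(7.2236,7.0526) cross=78.669; C₋=(6.2803,-6.4594) cross=-78.669
  mode + wants cross > 0 → take C=(7.2236,7.0526) (cross=78.669)
ex = (C−B)/|BC| = (0.7811,0.6244); ey = (-0.6244,0.7811)
P = B + -0.82·ex + 2.62·ey = (-2.8641,2.3436)

-2.86 2.34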